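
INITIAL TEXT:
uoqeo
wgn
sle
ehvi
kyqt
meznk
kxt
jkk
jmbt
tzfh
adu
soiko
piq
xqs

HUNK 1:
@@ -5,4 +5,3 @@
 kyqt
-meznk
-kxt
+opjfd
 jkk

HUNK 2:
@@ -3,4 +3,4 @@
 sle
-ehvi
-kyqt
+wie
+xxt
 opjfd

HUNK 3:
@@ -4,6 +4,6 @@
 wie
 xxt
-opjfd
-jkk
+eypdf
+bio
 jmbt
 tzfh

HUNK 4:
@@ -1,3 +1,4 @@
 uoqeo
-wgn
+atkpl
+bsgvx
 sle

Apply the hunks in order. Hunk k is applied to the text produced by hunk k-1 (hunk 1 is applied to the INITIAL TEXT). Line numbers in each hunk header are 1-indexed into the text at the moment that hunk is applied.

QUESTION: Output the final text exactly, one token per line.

Answer: uoqeo
atkpl
bsgvx
sle
wie
xxt
eypdf
bio
jmbt
tzfh
adu
soiko
piq
xqs

Derivation:
Hunk 1: at line 5 remove [meznk,kxt] add [opjfd] -> 13 lines: uoqeo wgn sle ehvi kyqt opjfd jkk jmbt tzfh adu soiko piq xqs
Hunk 2: at line 3 remove [ehvi,kyqt] add [wie,xxt] -> 13 lines: uoqeo wgn sle wie xxt opjfd jkk jmbt tzfh adu soiko piq xqs
Hunk 3: at line 4 remove [opjfd,jkk] add [eypdf,bio] -> 13 lines: uoqeo wgn sle wie xxt eypdf bio jmbt tzfh adu soiko piq xqs
Hunk 4: at line 1 remove [wgn] add [atkpl,bsgvx] -> 14 lines: uoqeo atkpl bsgvx sle wie xxt eypdf bio jmbt tzfh adu soiko piq xqs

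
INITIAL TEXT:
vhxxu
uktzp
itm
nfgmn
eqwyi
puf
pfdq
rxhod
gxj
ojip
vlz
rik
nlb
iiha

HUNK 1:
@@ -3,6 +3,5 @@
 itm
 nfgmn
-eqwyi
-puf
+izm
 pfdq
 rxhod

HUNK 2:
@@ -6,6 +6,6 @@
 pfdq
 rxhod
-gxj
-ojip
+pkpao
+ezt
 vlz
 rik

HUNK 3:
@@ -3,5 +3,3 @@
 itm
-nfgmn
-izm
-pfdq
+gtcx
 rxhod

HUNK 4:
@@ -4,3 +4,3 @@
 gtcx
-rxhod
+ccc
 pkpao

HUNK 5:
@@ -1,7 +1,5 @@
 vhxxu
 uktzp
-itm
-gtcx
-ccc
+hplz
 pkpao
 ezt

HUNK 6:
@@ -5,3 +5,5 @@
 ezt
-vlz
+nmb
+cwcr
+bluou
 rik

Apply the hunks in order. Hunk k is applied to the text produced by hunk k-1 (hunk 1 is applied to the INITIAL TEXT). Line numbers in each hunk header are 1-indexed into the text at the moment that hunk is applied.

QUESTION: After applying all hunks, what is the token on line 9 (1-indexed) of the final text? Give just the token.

Hunk 1: at line 3 remove [eqwyi,puf] add [izm] -> 13 lines: vhxxu uktzp itm nfgmn izm pfdq rxhod gxj ojip vlz rik nlb iiha
Hunk 2: at line 6 remove [gxj,ojip] add [pkpao,ezt] -> 13 lines: vhxxu uktzp itm nfgmn izm pfdq rxhod pkpao ezt vlz rik nlb iiha
Hunk 3: at line 3 remove [nfgmn,izm,pfdq] add [gtcx] -> 11 lines: vhxxu uktzp itm gtcx rxhod pkpao ezt vlz rik nlb iiha
Hunk 4: at line 4 remove [rxhod] add [ccc] -> 11 lines: vhxxu uktzp itm gtcx ccc pkpao ezt vlz rik nlb iiha
Hunk 5: at line 1 remove [itm,gtcx,ccc] add [hplz] -> 9 lines: vhxxu uktzp hplz pkpao ezt vlz rik nlb iiha
Hunk 6: at line 5 remove [vlz] add [nmb,cwcr,bluou] -> 11 lines: vhxxu uktzp hplz pkpao ezt nmb cwcr bluou rik nlb iiha
Final line 9: rik

Answer: rik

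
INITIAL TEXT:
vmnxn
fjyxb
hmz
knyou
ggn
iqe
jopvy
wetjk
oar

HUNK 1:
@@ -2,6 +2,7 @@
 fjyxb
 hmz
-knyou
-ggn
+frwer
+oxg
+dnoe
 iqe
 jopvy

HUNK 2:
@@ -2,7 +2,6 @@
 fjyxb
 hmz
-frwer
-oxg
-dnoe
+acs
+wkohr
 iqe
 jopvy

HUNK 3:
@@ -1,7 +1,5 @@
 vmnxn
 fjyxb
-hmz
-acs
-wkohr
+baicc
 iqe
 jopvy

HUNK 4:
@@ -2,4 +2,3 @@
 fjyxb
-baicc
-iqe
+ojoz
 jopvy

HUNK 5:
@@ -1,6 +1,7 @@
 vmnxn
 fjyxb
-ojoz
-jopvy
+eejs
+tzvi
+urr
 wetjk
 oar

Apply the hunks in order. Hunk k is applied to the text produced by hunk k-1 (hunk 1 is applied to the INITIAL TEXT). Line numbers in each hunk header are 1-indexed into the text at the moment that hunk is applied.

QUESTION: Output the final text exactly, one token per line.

Hunk 1: at line 2 remove [knyou,ggn] add [frwer,oxg,dnoe] -> 10 lines: vmnxn fjyxb hmz frwer oxg dnoe iqe jopvy wetjk oar
Hunk 2: at line 2 remove [frwer,oxg,dnoe] add [acs,wkohr] -> 9 lines: vmnxn fjyxb hmz acs wkohr iqe jopvy wetjk oar
Hunk 3: at line 1 remove [hmz,acs,wkohr] add [baicc] -> 7 lines: vmnxn fjyxb baicc iqe jopvy wetjk oar
Hunk 4: at line 2 remove [baicc,iqe] add [ojoz] -> 6 lines: vmnxn fjyxb ojoz jopvy wetjk oar
Hunk 5: at line 1 remove [ojoz,jopvy] add [eejs,tzvi,urr] -> 7 lines: vmnxn fjyxb eejs tzvi urr wetjk oar

Answer: vmnxn
fjyxb
eejs
tzvi
urr
wetjk
oar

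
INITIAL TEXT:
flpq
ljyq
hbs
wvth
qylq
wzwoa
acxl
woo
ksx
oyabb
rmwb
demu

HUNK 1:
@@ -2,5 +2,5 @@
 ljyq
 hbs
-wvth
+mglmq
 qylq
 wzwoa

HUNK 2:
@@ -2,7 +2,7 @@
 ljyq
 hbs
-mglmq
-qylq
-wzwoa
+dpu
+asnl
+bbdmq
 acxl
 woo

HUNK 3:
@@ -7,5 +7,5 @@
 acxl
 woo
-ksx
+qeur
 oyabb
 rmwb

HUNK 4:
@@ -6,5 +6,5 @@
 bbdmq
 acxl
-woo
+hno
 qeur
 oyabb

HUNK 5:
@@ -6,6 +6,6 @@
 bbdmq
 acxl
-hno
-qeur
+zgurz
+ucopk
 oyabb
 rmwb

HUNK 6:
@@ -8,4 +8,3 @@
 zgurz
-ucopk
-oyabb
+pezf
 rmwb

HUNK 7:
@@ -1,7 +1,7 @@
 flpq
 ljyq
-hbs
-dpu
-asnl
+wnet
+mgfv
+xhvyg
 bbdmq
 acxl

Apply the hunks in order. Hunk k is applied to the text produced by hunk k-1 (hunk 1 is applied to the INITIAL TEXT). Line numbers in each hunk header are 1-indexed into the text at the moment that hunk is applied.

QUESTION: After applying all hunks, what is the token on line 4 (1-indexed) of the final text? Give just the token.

Answer: mgfv

Derivation:
Hunk 1: at line 2 remove [wvth] add [mglmq] -> 12 lines: flpq ljyq hbs mglmq qylq wzwoa acxl woo ksx oyabb rmwb demu
Hunk 2: at line 2 remove [mglmq,qylq,wzwoa] add [dpu,asnl,bbdmq] -> 12 lines: flpq ljyq hbs dpu asnl bbdmq acxl woo ksx oyabb rmwb demu
Hunk 3: at line 7 remove [ksx] add [qeur] -> 12 lines: flpq ljyq hbs dpu asnl bbdmq acxl woo qeur oyabb rmwb demu
Hunk 4: at line 6 remove [woo] add [hno] -> 12 lines: flpq ljyq hbs dpu asnl bbdmq acxl hno qeur oyabb rmwb demu
Hunk 5: at line 6 remove [hno,qeur] add [zgurz,ucopk] -> 12 lines: flpq ljyq hbs dpu asnl bbdmq acxl zgurz ucopk oyabb rmwb demu
Hunk 6: at line 8 remove [ucopk,oyabb] add [pezf] -> 11 lines: flpq ljyq hbs dpu asnl bbdmq acxl zgurz pezf rmwb demu
Hunk 7: at line 1 remove [hbs,dpu,asnl] add [wnet,mgfv,xhvyg] -> 11 lines: flpq ljyq wnet mgfv xhvyg bbdmq acxl zgurz pezf rmwb demu
Final line 4: mgfv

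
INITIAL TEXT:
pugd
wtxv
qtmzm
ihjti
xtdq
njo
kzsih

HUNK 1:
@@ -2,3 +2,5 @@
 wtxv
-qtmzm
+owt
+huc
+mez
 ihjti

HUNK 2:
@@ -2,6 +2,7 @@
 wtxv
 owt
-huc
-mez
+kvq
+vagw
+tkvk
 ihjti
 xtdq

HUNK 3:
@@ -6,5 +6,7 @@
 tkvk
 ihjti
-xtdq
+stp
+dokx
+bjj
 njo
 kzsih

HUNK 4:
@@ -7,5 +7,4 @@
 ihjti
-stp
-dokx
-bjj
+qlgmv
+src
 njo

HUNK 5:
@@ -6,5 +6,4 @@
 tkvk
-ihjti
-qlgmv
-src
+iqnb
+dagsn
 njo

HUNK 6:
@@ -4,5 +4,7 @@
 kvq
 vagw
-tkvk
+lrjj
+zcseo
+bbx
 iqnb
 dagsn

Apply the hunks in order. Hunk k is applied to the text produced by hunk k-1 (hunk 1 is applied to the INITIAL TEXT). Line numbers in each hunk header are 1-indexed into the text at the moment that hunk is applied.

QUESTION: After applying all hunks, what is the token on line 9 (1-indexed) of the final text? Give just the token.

Answer: iqnb

Derivation:
Hunk 1: at line 2 remove [qtmzm] add [owt,huc,mez] -> 9 lines: pugd wtxv owt huc mez ihjti xtdq njo kzsih
Hunk 2: at line 2 remove [huc,mez] add [kvq,vagw,tkvk] -> 10 lines: pugd wtxv owt kvq vagw tkvk ihjti xtdq njo kzsih
Hunk 3: at line 6 remove [xtdq] add [stp,dokx,bjj] -> 12 lines: pugd wtxv owt kvq vagw tkvk ihjti stp dokx bjj njo kzsih
Hunk 4: at line 7 remove [stp,dokx,bjj] add [qlgmv,src] -> 11 lines: pugd wtxv owt kvq vagw tkvk ihjti qlgmv src njo kzsih
Hunk 5: at line 6 remove [ihjti,qlgmv,src] add [iqnb,dagsn] -> 10 lines: pugd wtxv owt kvq vagw tkvk iqnb dagsn njo kzsih
Hunk 6: at line 4 remove [tkvk] add [lrjj,zcseo,bbx] -> 12 lines: pugd wtxv owt kvq vagw lrjj zcseo bbx iqnb dagsn njo kzsih
Final line 9: iqnb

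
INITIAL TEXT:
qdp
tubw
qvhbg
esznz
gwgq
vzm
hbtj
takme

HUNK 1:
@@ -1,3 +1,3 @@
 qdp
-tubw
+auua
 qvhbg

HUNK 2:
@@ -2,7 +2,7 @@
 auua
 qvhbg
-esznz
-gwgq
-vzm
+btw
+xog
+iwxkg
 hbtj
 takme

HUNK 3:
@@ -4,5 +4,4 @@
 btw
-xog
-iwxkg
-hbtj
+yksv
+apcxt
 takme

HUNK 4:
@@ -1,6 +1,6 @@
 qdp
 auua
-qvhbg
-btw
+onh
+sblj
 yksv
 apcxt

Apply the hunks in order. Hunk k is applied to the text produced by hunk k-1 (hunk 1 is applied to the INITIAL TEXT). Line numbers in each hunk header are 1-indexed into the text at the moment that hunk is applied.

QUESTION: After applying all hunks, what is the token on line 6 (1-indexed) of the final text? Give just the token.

Answer: apcxt

Derivation:
Hunk 1: at line 1 remove [tubw] add [auua] -> 8 lines: qdp auua qvhbg esznz gwgq vzm hbtj takme
Hunk 2: at line 2 remove [esznz,gwgq,vzm] add [btw,xog,iwxkg] -> 8 lines: qdp auua qvhbg btw xog iwxkg hbtj takme
Hunk 3: at line 4 remove [xog,iwxkg,hbtj] add [yksv,apcxt] -> 7 lines: qdp auua qvhbg btw yksv apcxt takme
Hunk 4: at line 1 remove [qvhbg,btw] add [onh,sblj] -> 7 lines: qdp auua onh sblj yksv apcxt takme
Final line 6: apcxt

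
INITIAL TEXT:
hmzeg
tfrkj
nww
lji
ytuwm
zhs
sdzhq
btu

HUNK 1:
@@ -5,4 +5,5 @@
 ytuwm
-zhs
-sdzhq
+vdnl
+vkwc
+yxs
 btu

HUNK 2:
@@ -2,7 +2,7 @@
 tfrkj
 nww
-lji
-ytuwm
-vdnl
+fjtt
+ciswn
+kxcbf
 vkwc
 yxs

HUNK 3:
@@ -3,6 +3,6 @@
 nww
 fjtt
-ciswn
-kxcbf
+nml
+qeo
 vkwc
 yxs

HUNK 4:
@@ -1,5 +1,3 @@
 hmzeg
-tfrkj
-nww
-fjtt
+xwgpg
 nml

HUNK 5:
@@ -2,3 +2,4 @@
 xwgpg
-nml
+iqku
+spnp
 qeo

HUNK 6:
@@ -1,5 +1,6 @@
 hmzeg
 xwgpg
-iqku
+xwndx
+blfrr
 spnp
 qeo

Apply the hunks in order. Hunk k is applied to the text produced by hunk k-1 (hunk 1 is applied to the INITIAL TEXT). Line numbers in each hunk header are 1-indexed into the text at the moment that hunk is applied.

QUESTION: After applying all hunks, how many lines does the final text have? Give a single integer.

Hunk 1: at line 5 remove [zhs,sdzhq] add [vdnl,vkwc,yxs] -> 9 lines: hmzeg tfrkj nww lji ytuwm vdnl vkwc yxs btu
Hunk 2: at line 2 remove [lji,ytuwm,vdnl] add [fjtt,ciswn,kxcbf] -> 9 lines: hmzeg tfrkj nww fjtt ciswn kxcbf vkwc yxs btu
Hunk 3: at line 3 remove [ciswn,kxcbf] add [nml,qeo] -> 9 lines: hmzeg tfrkj nww fjtt nml qeo vkwc yxs btu
Hunk 4: at line 1 remove [tfrkj,nww,fjtt] add [xwgpg] -> 7 lines: hmzeg xwgpg nml qeo vkwc yxs btu
Hunk 5: at line 2 remove [nml] add [iqku,spnp] -> 8 lines: hmzeg xwgpg iqku spnp qeo vkwc yxs btu
Hunk 6: at line 1 remove [iqku] add [xwndx,blfrr] -> 9 lines: hmzeg xwgpg xwndx blfrr spnp qeo vkwc yxs btu
Final line count: 9

Answer: 9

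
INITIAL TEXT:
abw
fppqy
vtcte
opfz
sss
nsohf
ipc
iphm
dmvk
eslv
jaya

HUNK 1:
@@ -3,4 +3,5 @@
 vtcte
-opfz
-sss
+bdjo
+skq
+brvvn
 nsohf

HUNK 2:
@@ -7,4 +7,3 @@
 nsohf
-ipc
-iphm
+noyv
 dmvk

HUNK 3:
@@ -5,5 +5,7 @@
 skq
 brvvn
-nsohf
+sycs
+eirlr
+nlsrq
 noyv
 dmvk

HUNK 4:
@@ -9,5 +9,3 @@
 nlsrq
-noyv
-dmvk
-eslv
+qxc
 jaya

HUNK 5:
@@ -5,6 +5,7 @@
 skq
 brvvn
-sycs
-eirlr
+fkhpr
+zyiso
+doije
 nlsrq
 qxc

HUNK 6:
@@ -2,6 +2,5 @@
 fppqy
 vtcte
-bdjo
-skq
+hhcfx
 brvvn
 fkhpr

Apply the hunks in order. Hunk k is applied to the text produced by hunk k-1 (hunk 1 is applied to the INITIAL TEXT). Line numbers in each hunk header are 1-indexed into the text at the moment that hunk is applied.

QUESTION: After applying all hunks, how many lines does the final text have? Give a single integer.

Hunk 1: at line 3 remove [opfz,sss] add [bdjo,skq,brvvn] -> 12 lines: abw fppqy vtcte bdjo skq brvvn nsohf ipc iphm dmvk eslv jaya
Hunk 2: at line 7 remove [ipc,iphm] add [noyv] -> 11 lines: abw fppqy vtcte bdjo skq brvvn nsohf noyv dmvk eslv jaya
Hunk 3: at line 5 remove [nsohf] add [sycs,eirlr,nlsrq] -> 13 lines: abw fppqy vtcte bdjo skq brvvn sycs eirlr nlsrq noyv dmvk eslv jaya
Hunk 4: at line 9 remove [noyv,dmvk,eslv] add [qxc] -> 11 lines: abw fppqy vtcte bdjo skq brvvn sycs eirlr nlsrq qxc jaya
Hunk 5: at line 5 remove [sycs,eirlr] add [fkhpr,zyiso,doije] -> 12 lines: abw fppqy vtcte bdjo skq brvvn fkhpr zyiso doije nlsrq qxc jaya
Hunk 6: at line 2 remove [bdjo,skq] add [hhcfx] -> 11 lines: abw fppqy vtcte hhcfx brvvn fkhpr zyiso doije nlsrq qxc jaya
Final line count: 11

Answer: 11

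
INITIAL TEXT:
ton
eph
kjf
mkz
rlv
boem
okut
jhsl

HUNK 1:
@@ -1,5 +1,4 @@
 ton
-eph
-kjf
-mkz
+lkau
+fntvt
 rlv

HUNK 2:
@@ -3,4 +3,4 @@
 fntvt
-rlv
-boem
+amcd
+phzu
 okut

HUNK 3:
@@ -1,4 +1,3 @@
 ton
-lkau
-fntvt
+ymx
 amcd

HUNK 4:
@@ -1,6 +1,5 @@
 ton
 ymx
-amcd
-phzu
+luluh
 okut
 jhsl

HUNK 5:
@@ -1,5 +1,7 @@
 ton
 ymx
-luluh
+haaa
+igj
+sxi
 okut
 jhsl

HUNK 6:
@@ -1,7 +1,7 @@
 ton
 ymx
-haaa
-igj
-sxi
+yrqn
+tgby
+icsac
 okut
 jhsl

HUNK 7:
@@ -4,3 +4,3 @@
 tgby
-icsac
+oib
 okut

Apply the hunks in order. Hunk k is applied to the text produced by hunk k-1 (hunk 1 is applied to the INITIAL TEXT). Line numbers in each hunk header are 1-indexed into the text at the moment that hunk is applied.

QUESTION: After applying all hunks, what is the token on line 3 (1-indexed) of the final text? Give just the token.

Hunk 1: at line 1 remove [eph,kjf,mkz] add [lkau,fntvt] -> 7 lines: ton lkau fntvt rlv boem okut jhsl
Hunk 2: at line 3 remove [rlv,boem] add [amcd,phzu] -> 7 lines: ton lkau fntvt amcd phzu okut jhsl
Hunk 3: at line 1 remove [lkau,fntvt] add [ymx] -> 6 lines: ton ymx amcd phzu okut jhsl
Hunk 4: at line 1 remove [amcd,phzu] add [luluh] -> 5 lines: ton ymx luluh okut jhsl
Hunk 5: at line 1 remove [luluh] add [haaa,igj,sxi] -> 7 lines: ton ymx haaa igj sxi okut jhsl
Hunk 6: at line 1 remove [haaa,igj,sxi] add [yrqn,tgby,icsac] -> 7 lines: ton ymx yrqn tgby icsac okut jhsl
Hunk 7: at line 4 remove [icsac] add [oib] -> 7 lines: ton ymx yrqn tgby oib okut jhsl
Final line 3: yrqn

Answer: yrqn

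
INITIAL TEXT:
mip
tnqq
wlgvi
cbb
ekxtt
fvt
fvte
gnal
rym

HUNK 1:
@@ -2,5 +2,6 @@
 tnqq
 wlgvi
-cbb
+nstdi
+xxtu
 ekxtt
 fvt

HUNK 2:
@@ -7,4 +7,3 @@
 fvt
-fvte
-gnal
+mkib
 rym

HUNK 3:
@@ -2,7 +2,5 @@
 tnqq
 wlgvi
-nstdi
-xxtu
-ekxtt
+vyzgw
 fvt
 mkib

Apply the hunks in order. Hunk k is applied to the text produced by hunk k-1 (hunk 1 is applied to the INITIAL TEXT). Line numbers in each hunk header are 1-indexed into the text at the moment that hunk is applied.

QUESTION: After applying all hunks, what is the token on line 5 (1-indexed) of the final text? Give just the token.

Hunk 1: at line 2 remove [cbb] add [nstdi,xxtu] -> 10 lines: mip tnqq wlgvi nstdi xxtu ekxtt fvt fvte gnal rym
Hunk 2: at line 7 remove [fvte,gnal] add [mkib] -> 9 lines: mip tnqq wlgvi nstdi xxtu ekxtt fvt mkib rym
Hunk 3: at line 2 remove [nstdi,xxtu,ekxtt] add [vyzgw] -> 7 lines: mip tnqq wlgvi vyzgw fvt mkib rym
Final line 5: fvt

Answer: fvt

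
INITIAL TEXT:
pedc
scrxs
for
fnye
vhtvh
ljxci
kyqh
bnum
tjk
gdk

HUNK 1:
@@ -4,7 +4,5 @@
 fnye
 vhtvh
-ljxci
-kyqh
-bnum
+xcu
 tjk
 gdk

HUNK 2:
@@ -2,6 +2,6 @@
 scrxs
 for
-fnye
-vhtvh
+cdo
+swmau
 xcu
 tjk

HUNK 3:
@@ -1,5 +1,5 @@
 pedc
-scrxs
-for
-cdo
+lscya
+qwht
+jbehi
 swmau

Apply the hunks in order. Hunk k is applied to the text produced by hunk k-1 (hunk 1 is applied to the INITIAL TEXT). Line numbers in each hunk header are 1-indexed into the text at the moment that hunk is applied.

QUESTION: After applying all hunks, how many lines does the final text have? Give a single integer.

Answer: 8

Derivation:
Hunk 1: at line 4 remove [ljxci,kyqh,bnum] add [xcu] -> 8 lines: pedc scrxs for fnye vhtvh xcu tjk gdk
Hunk 2: at line 2 remove [fnye,vhtvh] add [cdo,swmau] -> 8 lines: pedc scrxs for cdo swmau xcu tjk gdk
Hunk 3: at line 1 remove [scrxs,for,cdo] add [lscya,qwht,jbehi] -> 8 lines: pedc lscya qwht jbehi swmau xcu tjk gdk
Final line count: 8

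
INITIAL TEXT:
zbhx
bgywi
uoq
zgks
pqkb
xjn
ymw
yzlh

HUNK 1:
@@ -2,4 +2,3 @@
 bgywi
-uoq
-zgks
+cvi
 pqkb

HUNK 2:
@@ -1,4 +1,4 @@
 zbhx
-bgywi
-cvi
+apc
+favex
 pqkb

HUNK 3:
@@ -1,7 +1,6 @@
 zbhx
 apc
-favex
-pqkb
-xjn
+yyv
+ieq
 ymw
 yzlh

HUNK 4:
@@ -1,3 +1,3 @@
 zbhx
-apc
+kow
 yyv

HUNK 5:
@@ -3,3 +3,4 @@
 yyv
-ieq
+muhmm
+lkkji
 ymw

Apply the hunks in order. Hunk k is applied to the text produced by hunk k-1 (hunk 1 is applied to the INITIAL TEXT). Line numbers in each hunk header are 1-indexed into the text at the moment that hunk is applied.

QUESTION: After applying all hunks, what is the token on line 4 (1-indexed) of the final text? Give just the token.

Answer: muhmm

Derivation:
Hunk 1: at line 2 remove [uoq,zgks] add [cvi] -> 7 lines: zbhx bgywi cvi pqkb xjn ymw yzlh
Hunk 2: at line 1 remove [bgywi,cvi] add [apc,favex] -> 7 lines: zbhx apc favex pqkb xjn ymw yzlh
Hunk 3: at line 1 remove [favex,pqkb,xjn] add [yyv,ieq] -> 6 lines: zbhx apc yyv ieq ymw yzlh
Hunk 4: at line 1 remove [apc] add [kow] -> 6 lines: zbhx kow yyv ieq ymw yzlh
Hunk 5: at line 3 remove [ieq] add [muhmm,lkkji] -> 7 lines: zbhx kow yyv muhmm lkkji ymw yzlh
Final line 4: muhmm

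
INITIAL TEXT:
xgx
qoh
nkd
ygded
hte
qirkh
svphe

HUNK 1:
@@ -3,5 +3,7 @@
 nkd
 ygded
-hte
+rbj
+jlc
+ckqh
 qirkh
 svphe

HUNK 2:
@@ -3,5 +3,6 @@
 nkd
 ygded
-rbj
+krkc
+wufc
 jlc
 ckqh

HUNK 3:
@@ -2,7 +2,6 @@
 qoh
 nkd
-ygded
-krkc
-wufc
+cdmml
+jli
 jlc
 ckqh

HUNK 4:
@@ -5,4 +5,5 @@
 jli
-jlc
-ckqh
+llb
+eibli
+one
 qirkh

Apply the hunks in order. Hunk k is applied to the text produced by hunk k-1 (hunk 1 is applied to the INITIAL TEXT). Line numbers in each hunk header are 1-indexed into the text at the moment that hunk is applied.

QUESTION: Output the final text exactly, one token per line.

Answer: xgx
qoh
nkd
cdmml
jli
llb
eibli
one
qirkh
svphe

Derivation:
Hunk 1: at line 3 remove [hte] add [rbj,jlc,ckqh] -> 9 lines: xgx qoh nkd ygded rbj jlc ckqh qirkh svphe
Hunk 2: at line 3 remove [rbj] add [krkc,wufc] -> 10 lines: xgx qoh nkd ygded krkc wufc jlc ckqh qirkh svphe
Hunk 3: at line 2 remove [ygded,krkc,wufc] add [cdmml,jli] -> 9 lines: xgx qoh nkd cdmml jli jlc ckqh qirkh svphe
Hunk 4: at line 5 remove [jlc,ckqh] add [llb,eibli,one] -> 10 lines: xgx qoh nkd cdmml jli llb eibli one qirkh svphe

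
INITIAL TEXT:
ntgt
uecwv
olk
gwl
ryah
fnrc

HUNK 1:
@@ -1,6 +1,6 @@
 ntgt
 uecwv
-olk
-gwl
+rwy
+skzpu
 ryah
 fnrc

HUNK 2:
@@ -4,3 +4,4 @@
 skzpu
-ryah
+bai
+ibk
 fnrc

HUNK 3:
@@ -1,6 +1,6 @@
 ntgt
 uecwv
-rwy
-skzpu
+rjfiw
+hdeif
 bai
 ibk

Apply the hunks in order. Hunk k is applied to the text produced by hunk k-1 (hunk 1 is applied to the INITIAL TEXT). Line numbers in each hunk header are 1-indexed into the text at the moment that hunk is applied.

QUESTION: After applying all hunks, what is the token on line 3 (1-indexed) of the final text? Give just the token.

Answer: rjfiw

Derivation:
Hunk 1: at line 1 remove [olk,gwl] add [rwy,skzpu] -> 6 lines: ntgt uecwv rwy skzpu ryah fnrc
Hunk 2: at line 4 remove [ryah] add [bai,ibk] -> 7 lines: ntgt uecwv rwy skzpu bai ibk fnrc
Hunk 3: at line 1 remove [rwy,skzpu] add [rjfiw,hdeif] -> 7 lines: ntgt uecwv rjfiw hdeif bai ibk fnrc
Final line 3: rjfiw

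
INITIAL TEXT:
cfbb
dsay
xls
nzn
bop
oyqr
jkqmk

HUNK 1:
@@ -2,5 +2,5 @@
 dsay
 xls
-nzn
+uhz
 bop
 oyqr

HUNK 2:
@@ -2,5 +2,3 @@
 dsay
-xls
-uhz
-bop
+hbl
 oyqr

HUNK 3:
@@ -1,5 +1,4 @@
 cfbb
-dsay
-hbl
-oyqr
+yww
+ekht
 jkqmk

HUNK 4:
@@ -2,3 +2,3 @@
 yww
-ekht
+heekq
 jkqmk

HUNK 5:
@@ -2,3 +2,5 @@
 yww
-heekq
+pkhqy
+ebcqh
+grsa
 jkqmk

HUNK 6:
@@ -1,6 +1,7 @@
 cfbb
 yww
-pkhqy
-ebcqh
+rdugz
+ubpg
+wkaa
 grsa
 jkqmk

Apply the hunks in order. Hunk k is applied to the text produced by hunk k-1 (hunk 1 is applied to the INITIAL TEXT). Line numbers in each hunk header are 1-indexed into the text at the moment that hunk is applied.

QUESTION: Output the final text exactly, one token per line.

Answer: cfbb
yww
rdugz
ubpg
wkaa
grsa
jkqmk

Derivation:
Hunk 1: at line 2 remove [nzn] add [uhz] -> 7 lines: cfbb dsay xls uhz bop oyqr jkqmk
Hunk 2: at line 2 remove [xls,uhz,bop] add [hbl] -> 5 lines: cfbb dsay hbl oyqr jkqmk
Hunk 3: at line 1 remove [dsay,hbl,oyqr] add [yww,ekht] -> 4 lines: cfbb yww ekht jkqmk
Hunk 4: at line 2 remove [ekht] add [heekq] -> 4 lines: cfbb yww heekq jkqmk
Hunk 5: at line 2 remove [heekq] add [pkhqy,ebcqh,grsa] -> 6 lines: cfbb yww pkhqy ebcqh grsa jkqmk
Hunk 6: at line 1 remove [pkhqy,ebcqh] add [rdugz,ubpg,wkaa] -> 7 lines: cfbb yww rdugz ubpg wkaa grsa jkqmk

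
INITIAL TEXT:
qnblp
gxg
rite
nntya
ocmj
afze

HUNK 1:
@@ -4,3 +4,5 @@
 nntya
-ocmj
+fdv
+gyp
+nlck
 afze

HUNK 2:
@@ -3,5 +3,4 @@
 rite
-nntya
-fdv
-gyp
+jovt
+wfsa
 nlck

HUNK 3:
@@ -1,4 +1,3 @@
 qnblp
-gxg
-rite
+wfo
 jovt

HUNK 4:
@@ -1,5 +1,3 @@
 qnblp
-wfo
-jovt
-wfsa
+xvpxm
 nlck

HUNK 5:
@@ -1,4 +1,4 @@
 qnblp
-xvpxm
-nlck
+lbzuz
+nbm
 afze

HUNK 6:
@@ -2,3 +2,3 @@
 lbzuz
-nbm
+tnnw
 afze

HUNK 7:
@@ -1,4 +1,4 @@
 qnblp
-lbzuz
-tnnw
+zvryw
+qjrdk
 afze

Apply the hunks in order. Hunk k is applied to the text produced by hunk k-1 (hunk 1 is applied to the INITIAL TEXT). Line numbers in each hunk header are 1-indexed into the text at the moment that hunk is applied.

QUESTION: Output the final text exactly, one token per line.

Answer: qnblp
zvryw
qjrdk
afze

Derivation:
Hunk 1: at line 4 remove [ocmj] add [fdv,gyp,nlck] -> 8 lines: qnblp gxg rite nntya fdv gyp nlck afze
Hunk 2: at line 3 remove [nntya,fdv,gyp] add [jovt,wfsa] -> 7 lines: qnblp gxg rite jovt wfsa nlck afze
Hunk 3: at line 1 remove [gxg,rite] add [wfo] -> 6 lines: qnblp wfo jovt wfsa nlck afze
Hunk 4: at line 1 remove [wfo,jovt,wfsa] add [xvpxm] -> 4 lines: qnblp xvpxm nlck afze
Hunk 5: at line 1 remove [xvpxm,nlck] add [lbzuz,nbm] -> 4 lines: qnblp lbzuz nbm afze
Hunk 6: at line 2 remove [nbm] add [tnnw] -> 4 lines: qnblp lbzuz tnnw afze
Hunk 7: at line 1 remove [lbzuz,tnnw] add [zvryw,qjrdk] -> 4 lines: qnblp zvryw qjrdk afze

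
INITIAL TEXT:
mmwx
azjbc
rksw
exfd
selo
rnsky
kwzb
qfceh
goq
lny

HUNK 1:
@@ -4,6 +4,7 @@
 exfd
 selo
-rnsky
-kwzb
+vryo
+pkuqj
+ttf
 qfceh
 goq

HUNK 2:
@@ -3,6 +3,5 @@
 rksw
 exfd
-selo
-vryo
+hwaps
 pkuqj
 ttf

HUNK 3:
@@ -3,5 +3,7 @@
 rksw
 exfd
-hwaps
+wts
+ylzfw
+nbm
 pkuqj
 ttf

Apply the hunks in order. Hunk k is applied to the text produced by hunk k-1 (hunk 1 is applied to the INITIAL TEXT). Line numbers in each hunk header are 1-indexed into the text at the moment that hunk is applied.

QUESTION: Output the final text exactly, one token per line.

Answer: mmwx
azjbc
rksw
exfd
wts
ylzfw
nbm
pkuqj
ttf
qfceh
goq
lny

Derivation:
Hunk 1: at line 4 remove [rnsky,kwzb] add [vryo,pkuqj,ttf] -> 11 lines: mmwx azjbc rksw exfd selo vryo pkuqj ttf qfceh goq lny
Hunk 2: at line 3 remove [selo,vryo] add [hwaps] -> 10 lines: mmwx azjbc rksw exfd hwaps pkuqj ttf qfceh goq lny
Hunk 3: at line 3 remove [hwaps] add [wts,ylzfw,nbm] -> 12 lines: mmwx azjbc rksw exfd wts ylzfw nbm pkuqj ttf qfceh goq lny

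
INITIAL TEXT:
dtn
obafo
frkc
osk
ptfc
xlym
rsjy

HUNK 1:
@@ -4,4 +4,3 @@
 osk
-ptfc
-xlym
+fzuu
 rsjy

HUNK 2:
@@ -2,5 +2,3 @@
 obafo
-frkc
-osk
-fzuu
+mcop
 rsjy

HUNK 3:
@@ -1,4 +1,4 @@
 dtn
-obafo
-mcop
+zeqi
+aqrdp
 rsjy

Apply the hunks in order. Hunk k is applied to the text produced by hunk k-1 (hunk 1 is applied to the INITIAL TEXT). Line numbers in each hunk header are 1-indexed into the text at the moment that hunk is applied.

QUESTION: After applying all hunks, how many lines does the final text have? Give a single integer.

Hunk 1: at line 4 remove [ptfc,xlym] add [fzuu] -> 6 lines: dtn obafo frkc osk fzuu rsjy
Hunk 2: at line 2 remove [frkc,osk,fzuu] add [mcop] -> 4 lines: dtn obafo mcop rsjy
Hunk 3: at line 1 remove [obafo,mcop] add [zeqi,aqrdp] -> 4 lines: dtn zeqi aqrdp rsjy
Final line count: 4

Answer: 4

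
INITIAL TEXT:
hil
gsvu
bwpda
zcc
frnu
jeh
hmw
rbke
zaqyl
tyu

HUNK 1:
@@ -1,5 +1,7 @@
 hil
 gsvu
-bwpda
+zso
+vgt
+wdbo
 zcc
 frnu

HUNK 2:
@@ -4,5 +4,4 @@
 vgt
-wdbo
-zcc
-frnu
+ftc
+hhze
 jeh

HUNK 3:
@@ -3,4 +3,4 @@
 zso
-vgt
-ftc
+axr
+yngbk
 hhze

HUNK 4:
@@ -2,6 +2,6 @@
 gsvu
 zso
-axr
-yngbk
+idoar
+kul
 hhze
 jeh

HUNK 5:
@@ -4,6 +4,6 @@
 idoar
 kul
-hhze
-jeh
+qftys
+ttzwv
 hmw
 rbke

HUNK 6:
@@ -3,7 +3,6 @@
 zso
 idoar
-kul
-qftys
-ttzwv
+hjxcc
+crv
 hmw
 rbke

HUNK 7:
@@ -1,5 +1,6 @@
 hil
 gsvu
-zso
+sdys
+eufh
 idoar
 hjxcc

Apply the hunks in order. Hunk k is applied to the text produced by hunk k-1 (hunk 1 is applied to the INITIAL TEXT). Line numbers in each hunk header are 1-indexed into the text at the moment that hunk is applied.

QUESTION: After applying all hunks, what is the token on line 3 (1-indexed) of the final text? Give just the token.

Hunk 1: at line 1 remove [bwpda] add [zso,vgt,wdbo] -> 12 lines: hil gsvu zso vgt wdbo zcc frnu jeh hmw rbke zaqyl tyu
Hunk 2: at line 4 remove [wdbo,zcc,frnu] add [ftc,hhze] -> 11 lines: hil gsvu zso vgt ftc hhze jeh hmw rbke zaqyl tyu
Hunk 3: at line 3 remove [vgt,ftc] add [axr,yngbk] -> 11 lines: hil gsvu zso axr yngbk hhze jeh hmw rbke zaqyl tyu
Hunk 4: at line 2 remove [axr,yngbk] add [idoar,kul] -> 11 lines: hil gsvu zso idoar kul hhze jeh hmw rbke zaqyl tyu
Hunk 5: at line 4 remove [hhze,jeh] add [qftys,ttzwv] -> 11 lines: hil gsvu zso idoar kul qftys ttzwv hmw rbke zaqyl tyu
Hunk 6: at line 3 remove [kul,qftys,ttzwv] add [hjxcc,crv] -> 10 lines: hil gsvu zso idoar hjxcc crv hmw rbke zaqyl tyu
Hunk 7: at line 1 remove [zso] add [sdys,eufh] -> 11 lines: hil gsvu sdys eufh idoar hjxcc crv hmw rbke zaqyl tyu
Final line 3: sdys

Answer: sdys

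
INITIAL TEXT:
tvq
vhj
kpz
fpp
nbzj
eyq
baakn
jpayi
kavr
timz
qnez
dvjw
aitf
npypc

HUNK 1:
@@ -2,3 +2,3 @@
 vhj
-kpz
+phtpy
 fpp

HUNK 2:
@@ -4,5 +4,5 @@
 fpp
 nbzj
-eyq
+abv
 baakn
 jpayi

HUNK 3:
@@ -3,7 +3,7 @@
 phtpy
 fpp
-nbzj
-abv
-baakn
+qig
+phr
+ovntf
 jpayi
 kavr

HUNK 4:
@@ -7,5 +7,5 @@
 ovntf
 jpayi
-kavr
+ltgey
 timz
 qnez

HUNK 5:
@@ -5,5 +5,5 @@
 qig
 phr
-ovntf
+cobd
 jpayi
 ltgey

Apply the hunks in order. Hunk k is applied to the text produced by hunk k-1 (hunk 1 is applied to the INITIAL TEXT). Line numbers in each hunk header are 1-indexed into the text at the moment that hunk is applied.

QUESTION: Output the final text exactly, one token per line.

Hunk 1: at line 2 remove [kpz] add [phtpy] -> 14 lines: tvq vhj phtpy fpp nbzj eyq baakn jpayi kavr timz qnez dvjw aitf npypc
Hunk 2: at line 4 remove [eyq] add [abv] -> 14 lines: tvq vhj phtpy fpp nbzj abv baakn jpayi kavr timz qnez dvjw aitf npypc
Hunk 3: at line 3 remove [nbzj,abv,baakn] add [qig,phr,ovntf] -> 14 lines: tvq vhj phtpy fpp qig phr ovntf jpayi kavr timz qnez dvjw aitf npypc
Hunk 4: at line 7 remove [kavr] add [ltgey] -> 14 lines: tvq vhj phtpy fpp qig phr ovntf jpayi ltgey timz qnez dvjw aitf npypc
Hunk 5: at line 5 remove [ovntf] add [cobd] -> 14 lines: tvq vhj phtpy fpp qig phr cobd jpayi ltgey timz qnez dvjw aitf npypc

Answer: tvq
vhj
phtpy
fpp
qig
phr
cobd
jpayi
ltgey
timz
qnez
dvjw
aitf
npypc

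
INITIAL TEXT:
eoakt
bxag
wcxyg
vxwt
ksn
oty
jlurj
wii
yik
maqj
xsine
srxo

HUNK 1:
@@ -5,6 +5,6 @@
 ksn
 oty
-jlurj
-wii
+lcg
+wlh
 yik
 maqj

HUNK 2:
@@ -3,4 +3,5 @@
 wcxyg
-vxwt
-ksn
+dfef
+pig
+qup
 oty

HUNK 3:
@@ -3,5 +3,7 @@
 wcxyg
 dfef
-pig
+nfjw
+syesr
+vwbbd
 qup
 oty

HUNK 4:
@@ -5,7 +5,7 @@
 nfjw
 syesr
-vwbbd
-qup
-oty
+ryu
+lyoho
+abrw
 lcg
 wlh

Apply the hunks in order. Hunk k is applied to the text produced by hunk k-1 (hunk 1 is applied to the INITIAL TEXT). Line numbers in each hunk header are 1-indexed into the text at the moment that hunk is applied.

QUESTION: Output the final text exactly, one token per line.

Hunk 1: at line 5 remove [jlurj,wii] add [lcg,wlh] -> 12 lines: eoakt bxag wcxyg vxwt ksn oty lcg wlh yik maqj xsine srxo
Hunk 2: at line 3 remove [vxwt,ksn] add [dfef,pig,qup] -> 13 lines: eoakt bxag wcxyg dfef pig qup oty lcg wlh yik maqj xsine srxo
Hunk 3: at line 3 remove [pig] add [nfjw,syesr,vwbbd] -> 15 lines: eoakt bxag wcxyg dfef nfjw syesr vwbbd qup oty lcg wlh yik maqj xsine srxo
Hunk 4: at line 5 remove [vwbbd,qup,oty] add [ryu,lyoho,abrw] -> 15 lines: eoakt bxag wcxyg dfef nfjw syesr ryu lyoho abrw lcg wlh yik maqj xsine srxo

Answer: eoakt
bxag
wcxyg
dfef
nfjw
syesr
ryu
lyoho
abrw
lcg
wlh
yik
maqj
xsine
srxo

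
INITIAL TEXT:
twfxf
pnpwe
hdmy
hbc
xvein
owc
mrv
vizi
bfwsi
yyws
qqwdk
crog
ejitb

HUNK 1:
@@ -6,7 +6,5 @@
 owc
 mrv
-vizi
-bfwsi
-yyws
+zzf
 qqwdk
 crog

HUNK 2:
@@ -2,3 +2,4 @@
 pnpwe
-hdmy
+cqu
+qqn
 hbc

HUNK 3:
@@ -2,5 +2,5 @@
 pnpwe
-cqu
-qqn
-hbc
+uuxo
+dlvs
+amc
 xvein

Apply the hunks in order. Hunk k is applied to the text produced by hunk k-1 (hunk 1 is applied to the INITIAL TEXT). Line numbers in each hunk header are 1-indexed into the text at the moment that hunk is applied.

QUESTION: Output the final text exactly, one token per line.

Hunk 1: at line 6 remove [vizi,bfwsi,yyws] add [zzf] -> 11 lines: twfxf pnpwe hdmy hbc xvein owc mrv zzf qqwdk crog ejitb
Hunk 2: at line 2 remove [hdmy] add [cqu,qqn] -> 12 lines: twfxf pnpwe cqu qqn hbc xvein owc mrv zzf qqwdk crog ejitb
Hunk 3: at line 2 remove [cqu,qqn,hbc] add [uuxo,dlvs,amc] -> 12 lines: twfxf pnpwe uuxo dlvs amc xvein owc mrv zzf qqwdk crog ejitb

Answer: twfxf
pnpwe
uuxo
dlvs
amc
xvein
owc
mrv
zzf
qqwdk
crog
ejitb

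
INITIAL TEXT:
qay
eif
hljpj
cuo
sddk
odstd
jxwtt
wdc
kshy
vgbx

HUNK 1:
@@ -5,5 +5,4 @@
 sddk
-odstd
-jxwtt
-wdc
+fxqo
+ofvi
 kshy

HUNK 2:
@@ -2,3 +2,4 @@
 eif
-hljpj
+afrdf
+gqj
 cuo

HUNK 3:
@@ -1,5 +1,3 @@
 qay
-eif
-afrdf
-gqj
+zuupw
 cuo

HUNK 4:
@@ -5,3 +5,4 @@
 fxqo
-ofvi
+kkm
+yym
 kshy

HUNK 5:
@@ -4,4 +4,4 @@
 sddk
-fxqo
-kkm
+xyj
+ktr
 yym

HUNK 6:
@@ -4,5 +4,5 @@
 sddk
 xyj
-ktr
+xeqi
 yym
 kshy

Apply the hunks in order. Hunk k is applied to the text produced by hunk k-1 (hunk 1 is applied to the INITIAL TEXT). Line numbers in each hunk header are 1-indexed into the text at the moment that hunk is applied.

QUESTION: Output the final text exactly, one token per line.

Hunk 1: at line 5 remove [odstd,jxwtt,wdc] add [fxqo,ofvi] -> 9 lines: qay eif hljpj cuo sddk fxqo ofvi kshy vgbx
Hunk 2: at line 2 remove [hljpj] add [afrdf,gqj] -> 10 lines: qay eif afrdf gqj cuo sddk fxqo ofvi kshy vgbx
Hunk 3: at line 1 remove [eif,afrdf,gqj] add [zuupw] -> 8 lines: qay zuupw cuo sddk fxqo ofvi kshy vgbx
Hunk 4: at line 5 remove [ofvi] add [kkm,yym] -> 9 lines: qay zuupw cuo sddk fxqo kkm yym kshy vgbx
Hunk 5: at line 4 remove [fxqo,kkm] add [xyj,ktr] -> 9 lines: qay zuupw cuo sddk xyj ktr yym kshy vgbx
Hunk 6: at line 4 remove [ktr] add [xeqi] -> 9 lines: qay zuupw cuo sddk xyj xeqi yym kshy vgbx

Answer: qay
zuupw
cuo
sddk
xyj
xeqi
yym
kshy
vgbx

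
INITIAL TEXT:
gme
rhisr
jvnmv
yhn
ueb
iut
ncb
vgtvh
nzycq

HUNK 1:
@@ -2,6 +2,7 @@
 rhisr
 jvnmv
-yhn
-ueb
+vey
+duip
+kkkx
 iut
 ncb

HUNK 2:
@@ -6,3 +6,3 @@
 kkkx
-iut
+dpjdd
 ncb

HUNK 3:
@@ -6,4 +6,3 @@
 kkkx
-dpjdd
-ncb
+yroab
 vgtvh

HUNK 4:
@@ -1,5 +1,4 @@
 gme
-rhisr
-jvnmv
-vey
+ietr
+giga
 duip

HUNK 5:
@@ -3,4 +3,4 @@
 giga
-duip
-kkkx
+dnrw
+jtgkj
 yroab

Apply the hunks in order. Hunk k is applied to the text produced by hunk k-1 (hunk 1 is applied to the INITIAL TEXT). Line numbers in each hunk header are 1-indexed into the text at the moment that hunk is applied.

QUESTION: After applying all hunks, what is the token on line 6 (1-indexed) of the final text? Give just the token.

Hunk 1: at line 2 remove [yhn,ueb] add [vey,duip,kkkx] -> 10 lines: gme rhisr jvnmv vey duip kkkx iut ncb vgtvh nzycq
Hunk 2: at line 6 remove [iut] add [dpjdd] -> 10 lines: gme rhisr jvnmv vey duip kkkx dpjdd ncb vgtvh nzycq
Hunk 3: at line 6 remove [dpjdd,ncb] add [yroab] -> 9 lines: gme rhisr jvnmv vey duip kkkx yroab vgtvh nzycq
Hunk 4: at line 1 remove [rhisr,jvnmv,vey] add [ietr,giga] -> 8 lines: gme ietr giga duip kkkx yroab vgtvh nzycq
Hunk 5: at line 3 remove [duip,kkkx] add [dnrw,jtgkj] -> 8 lines: gme ietr giga dnrw jtgkj yroab vgtvh nzycq
Final line 6: yroab

Answer: yroab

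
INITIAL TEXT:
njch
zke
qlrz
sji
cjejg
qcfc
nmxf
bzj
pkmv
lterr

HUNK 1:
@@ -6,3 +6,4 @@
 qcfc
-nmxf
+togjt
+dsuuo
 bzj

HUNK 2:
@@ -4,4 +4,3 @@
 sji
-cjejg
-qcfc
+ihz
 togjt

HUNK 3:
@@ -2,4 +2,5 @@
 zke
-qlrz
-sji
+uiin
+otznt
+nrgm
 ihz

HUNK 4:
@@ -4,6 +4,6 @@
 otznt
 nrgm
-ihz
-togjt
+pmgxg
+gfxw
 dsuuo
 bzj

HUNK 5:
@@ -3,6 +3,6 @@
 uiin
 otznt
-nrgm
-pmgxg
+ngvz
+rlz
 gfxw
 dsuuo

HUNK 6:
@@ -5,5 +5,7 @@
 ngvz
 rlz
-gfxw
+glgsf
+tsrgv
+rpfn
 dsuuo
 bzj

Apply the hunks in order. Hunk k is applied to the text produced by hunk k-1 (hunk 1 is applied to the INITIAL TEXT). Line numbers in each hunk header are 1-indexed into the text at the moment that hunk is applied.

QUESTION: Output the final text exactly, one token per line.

Hunk 1: at line 6 remove [nmxf] add [togjt,dsuuo] -> 11 lines: njch zke qlrz sji cjejg qcfc togjt dsuuo bzj pkmv lterr
Hunk 2: at line 4 remove [cjejg,qcfc] add [ihz] -> 10 lines: njch zke qlrz sji ihz togjt dsuuo bzj pkmv lterr
Hunk 3: at line 2 remove [qlrz,sji] add [uiin,otznt,nrgm] -> 11 lines: njch zke uiin otznt nrgm ihz togjt dsuuo bzj pkmv lterr
Hunk 4: at line 4 remove [ihz,togjt] add [pmgxg,gfxw] -> 11 lines: njch zke uiin otznt nrgm pmgxg gfxw dsuuo bzj pkmv lterr
Hunk 5: at line 3 remove [nrgm,pmgxg] add [ngvz,rlz] -> 11 lines: njch zke uiin otznt ngvz rlz gfxw dsuuo bzj pkmv lterr
Hunk 6: at line 5 remove [gfxw] add [glgsf,tsrgv,rpfn] -> 13 lines: njch zke uiin otznt ngvz rlz glgsf tsrgv rpfn dsuuo bzj pkmv lterr

Answer: njch
zke
uiin
otznt
ngvz
rlz
glgsf
tsrgv
rpfn
dsuuo
bzj
pkmv
lterr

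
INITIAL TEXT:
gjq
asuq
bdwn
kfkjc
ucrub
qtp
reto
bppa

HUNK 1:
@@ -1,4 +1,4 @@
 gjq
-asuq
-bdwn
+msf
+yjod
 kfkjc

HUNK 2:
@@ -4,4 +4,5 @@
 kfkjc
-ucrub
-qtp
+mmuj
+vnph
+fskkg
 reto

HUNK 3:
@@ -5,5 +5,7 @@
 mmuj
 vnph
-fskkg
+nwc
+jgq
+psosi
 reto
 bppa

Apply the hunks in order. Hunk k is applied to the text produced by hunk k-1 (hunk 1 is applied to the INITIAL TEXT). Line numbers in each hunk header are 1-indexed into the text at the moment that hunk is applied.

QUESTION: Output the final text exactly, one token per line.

Answer: gjq
msf
yjod
kfkjc
mmuj
vnph
nwc
jgq
psosi
reto
bppa

Derivation:
Hunk 1: at line 1 remove [asuq,bdwn] add [msf,yjod] -> 8 lines: gjq msf yjod kfkjc ucrub qtp reto bppa
Hunk 2: at line 4 remove [ucrub,qtp] add [mmuj,vnph,fskkg] -> 9 lines: gjq msf yjod kfkjc mmuj vnph fskkg reto bppa
Hunk 3: at line 5 remove [fskkg] add [nwc,jgq,psosi] -> 11 lines: gjq msf yjod kfkjc mmuj vnph nwc jgq psosi reto bppa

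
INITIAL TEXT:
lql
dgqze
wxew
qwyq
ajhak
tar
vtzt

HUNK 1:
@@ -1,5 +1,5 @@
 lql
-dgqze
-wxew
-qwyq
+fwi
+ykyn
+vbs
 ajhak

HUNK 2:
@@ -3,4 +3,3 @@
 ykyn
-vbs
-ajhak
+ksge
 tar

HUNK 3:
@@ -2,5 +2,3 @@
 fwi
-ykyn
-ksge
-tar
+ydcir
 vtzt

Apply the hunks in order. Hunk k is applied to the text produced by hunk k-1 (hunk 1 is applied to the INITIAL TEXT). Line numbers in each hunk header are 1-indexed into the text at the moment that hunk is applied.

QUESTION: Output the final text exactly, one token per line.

Answer: lql
fwi
ydcir
vtzt

Derivation:
Hunk 1: at line 1 remove [dgqze,wxew,qwyq] add [fwi,ykyn,vbs] -> 7 lines: lql fwi ykyn vbs ajhak tar vtzt
Hunk 2: at line 3 remove [vbs,ajhak] add [ksge] -> 6 lines: lql fwi ykyn ksge tar vtzt
Hunk 3: at line 2 remove [ykyn,ksge,tar] add [ydcir] -> 4 lines: lql fwi ydcir vtzt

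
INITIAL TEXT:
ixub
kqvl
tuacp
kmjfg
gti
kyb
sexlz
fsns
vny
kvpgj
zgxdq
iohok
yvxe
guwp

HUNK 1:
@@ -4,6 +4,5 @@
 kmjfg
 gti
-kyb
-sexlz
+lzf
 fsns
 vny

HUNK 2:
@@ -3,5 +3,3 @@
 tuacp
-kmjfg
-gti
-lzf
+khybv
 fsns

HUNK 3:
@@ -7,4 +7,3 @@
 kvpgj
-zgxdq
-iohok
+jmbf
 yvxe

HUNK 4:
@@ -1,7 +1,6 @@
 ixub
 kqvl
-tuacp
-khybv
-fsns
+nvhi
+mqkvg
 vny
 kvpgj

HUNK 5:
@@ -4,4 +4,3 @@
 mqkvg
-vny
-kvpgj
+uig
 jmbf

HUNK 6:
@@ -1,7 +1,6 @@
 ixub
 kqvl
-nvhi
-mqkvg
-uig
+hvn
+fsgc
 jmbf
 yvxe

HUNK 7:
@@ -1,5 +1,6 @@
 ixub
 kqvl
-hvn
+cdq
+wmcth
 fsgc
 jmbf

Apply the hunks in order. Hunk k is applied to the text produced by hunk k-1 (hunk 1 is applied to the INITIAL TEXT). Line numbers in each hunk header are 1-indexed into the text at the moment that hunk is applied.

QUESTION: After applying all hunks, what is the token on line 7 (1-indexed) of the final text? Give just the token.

Hunk 1: at line 4 remove [kyb,sexlz] add [lzf] -> 13 lines: ixub kqvl tuacp kmjfg gti lzf fsns vny kvpgj zgxdq iohok yvxe guwp
Hunk 2: at line 3 remove [kmjfg,gti,lzf] add [khybv] -> 11 lines: ixub kqvl tuacp khybv fsns vny kvpgj zgxdq iohok yvxe guwp
Hunk 3: at line 7 remove [zgxdq,iohok] add [jmbf] -> 10 lines: ixub kqvl tuacp khybv fsns vny kvpgj jmbf yvxe guwp
Hunk 4: at line 1 remove [tuacp,khybv,fsns] add [nvhi,mqkvg] -> 9 lines: ixub kqvl nvhi mqkvg vny kvpgj jmbf yvxe guwp
Hunk 5: at line 4 remove [vny,kvpgj] add [uig] -> 8 lines: ixub kqvl nvhi mqkvg uig jmbf yvxe guwp
Hunk 6: at line 1 remove [nvhi,mqkvg,uig] add [hvn,fsgc] -> 7 lines: ixub kqvl hvn fsgc jmbf yvxe guwp
Hunk 7: at line 1 remove [hvn] add [cdq,wmcth] -> 8 lines: ixub kqvl cdq wmcth fsgc jmbf yvxe guwp
Final line 7: yvxe

Answer: yvxe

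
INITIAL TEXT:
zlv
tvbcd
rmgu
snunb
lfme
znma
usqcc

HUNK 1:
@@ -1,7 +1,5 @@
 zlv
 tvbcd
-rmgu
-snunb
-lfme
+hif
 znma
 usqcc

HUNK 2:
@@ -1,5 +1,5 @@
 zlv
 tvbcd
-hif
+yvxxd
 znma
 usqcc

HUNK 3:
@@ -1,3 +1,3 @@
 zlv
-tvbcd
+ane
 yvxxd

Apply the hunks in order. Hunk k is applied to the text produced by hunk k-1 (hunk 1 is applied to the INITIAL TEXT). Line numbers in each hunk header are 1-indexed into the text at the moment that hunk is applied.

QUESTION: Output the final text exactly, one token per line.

Answer: zlv
ane
yvxxd
znma
usqcc

Derivation:
Hunk 1: at line 1 remove [rmgu,snunb,lfme] add [hif] -> 5 lines: zlv tvbcd hif znma usqcc
Hunk 2: at line 1 remove [hif] add [yvxxd] -> 5 lines: zlv tvbcd yvxxd znma usqcc
Hunk 3: at line 1 remove [tvbcd] add [ane] -> 5 lines: zlv ane yvxxd znma usqcc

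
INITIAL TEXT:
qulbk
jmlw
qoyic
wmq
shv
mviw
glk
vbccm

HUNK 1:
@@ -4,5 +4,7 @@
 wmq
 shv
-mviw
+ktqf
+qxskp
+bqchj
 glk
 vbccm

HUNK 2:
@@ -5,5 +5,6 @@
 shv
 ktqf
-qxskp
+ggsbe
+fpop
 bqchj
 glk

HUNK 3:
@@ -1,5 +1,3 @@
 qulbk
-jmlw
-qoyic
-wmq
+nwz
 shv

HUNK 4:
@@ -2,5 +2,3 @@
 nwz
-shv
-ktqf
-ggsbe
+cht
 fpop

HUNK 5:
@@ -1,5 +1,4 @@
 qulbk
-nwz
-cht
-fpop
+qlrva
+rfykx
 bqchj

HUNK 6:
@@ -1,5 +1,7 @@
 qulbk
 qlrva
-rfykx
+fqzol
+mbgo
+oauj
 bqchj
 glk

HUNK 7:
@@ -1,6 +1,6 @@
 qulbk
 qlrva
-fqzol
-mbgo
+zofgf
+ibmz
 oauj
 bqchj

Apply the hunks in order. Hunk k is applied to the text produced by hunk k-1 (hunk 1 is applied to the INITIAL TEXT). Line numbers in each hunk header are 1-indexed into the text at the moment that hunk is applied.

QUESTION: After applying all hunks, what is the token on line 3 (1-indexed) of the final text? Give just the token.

Answer: zofgf

Derivation:
Hunk 1: at line 4 remove [mviw] add [ktqf,qxskp,bqchj] -> 10 lines: qulbk jmlw qoyic wmq shv ktqf qxskp bqchj glk vbccm
Hunk 2: at line 5 remove [qxskp] add [ggsbe,fpop] -> 11 lines: qulbk jmlw qoyic wmq shv ktqf ggsbe fpop bqchj glk vbccm
Hunk 3: at line 1 remove [jmlw,qoyic,wmq] add [nwz] -> 9 lines: qulbk nwz shv ktqf ggsbe fpop bqchj glk vbccm
Hunk 4: at line 2 remove [shv,ktqf,ggsbe] add [cht] -> 7 lines: qulbk nwz cht fpop bqchj glk vbccm
Hunk 5: at line 1 remove [nwz,cht,fpop] add [qlrva,rfykx] -> 6 lines: qulbk qlrva rfykx bqchj glk vbccm
Hunk 6: at line 1 remove [rfykx] add [fqzol,mbgo,oauj] -> 8 lines: qulbk qlrva fqzol mbgo oauj bqchj glk vbccm
Hunk 7: at line 1 remove [fqzol,mbgo] add [zofgf,ibmz] -> 8 lines: qulbk qlrva zofgf ibmz oauj bqchj glk vbccm
Final line 3: zofgf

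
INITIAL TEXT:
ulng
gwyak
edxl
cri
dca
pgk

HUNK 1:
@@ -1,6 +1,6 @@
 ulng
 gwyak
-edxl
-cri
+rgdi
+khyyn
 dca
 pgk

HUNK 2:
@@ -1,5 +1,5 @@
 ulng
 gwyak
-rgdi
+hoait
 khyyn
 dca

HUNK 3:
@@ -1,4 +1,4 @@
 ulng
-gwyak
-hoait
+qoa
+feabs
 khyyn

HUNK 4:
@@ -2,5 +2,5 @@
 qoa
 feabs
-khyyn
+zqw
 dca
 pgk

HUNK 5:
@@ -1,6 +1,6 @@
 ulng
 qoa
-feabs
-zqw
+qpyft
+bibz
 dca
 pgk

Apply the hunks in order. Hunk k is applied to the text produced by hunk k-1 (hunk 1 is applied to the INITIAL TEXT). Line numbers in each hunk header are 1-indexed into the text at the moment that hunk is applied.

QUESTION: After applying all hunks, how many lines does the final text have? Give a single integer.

Answer: 6

Derivation:
Hunk 1: at line 1 remove [edxl,cri] add [rgdi,khyyn] -> 6 lines: ulng gwyak rgdi khyyn dca pgk
Hunk 2: at line 1 remove [rgdi] add [hoait] -> 6 lines: ulng gwyak hoait khyyn dca pgk
Hunk 3: at line 1 remove [gwyak,hoait] add [qoa,feabs] -> 6 lines: ulng qoa feabs khyyn dca pgk
Hunk 4: at line 2 remove [khyyn] add [zqw] -> 6 lines: ulng qoa feabs zqw dca pgk
Hunk 5: at line 1 remove [feabs,zqw] add [qpyft,bibz] -> 6 lines: ulng qoa qpyft bibz dca pgk
Final line count: 6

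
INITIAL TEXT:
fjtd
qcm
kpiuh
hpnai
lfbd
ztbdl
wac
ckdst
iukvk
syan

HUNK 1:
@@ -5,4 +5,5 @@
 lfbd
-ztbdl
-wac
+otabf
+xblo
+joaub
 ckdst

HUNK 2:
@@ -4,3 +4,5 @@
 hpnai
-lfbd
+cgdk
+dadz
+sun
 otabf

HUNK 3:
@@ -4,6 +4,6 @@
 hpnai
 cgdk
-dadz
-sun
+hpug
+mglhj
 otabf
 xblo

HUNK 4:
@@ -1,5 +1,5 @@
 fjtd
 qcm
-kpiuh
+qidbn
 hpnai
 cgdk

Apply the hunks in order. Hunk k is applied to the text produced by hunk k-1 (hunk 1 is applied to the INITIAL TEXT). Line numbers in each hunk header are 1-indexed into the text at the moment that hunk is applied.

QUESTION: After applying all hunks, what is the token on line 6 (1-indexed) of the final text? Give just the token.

Answer: hpug

Derivation:
Hunk 1: at line 5 remove [ztbdl,wac] add [otabf,xblo,joaub] -> 11 lines: fjtd qcm kpiuh hpnai lfbd otabf xblo joaub ckdst iukvk syan
Hunk 2: at line 4 remove [lfbd] add [cgdk,dadz,sun] -> 13 lines: fjtd qcm kpiuh hpnai cgdk dadz sun otabf xblo joaub ckdst iukvk syan
Hunk 3: at line 4 remove [dadz,sun] add [hpug,mglhj] -> 13 lines: fjtd qcm kpiuh hpnai cgdk hpug mglhj otabf xblo joaub ckdst iukvk syan
Hunk 4: at line 1 remove [kpiuh] add [qidbn] -> 13 lines: fjtd qcm qidbn hpnai cgdk hpug mglhj otabf xblo joaub ckdst iukvk syan
Final line 6: hpug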